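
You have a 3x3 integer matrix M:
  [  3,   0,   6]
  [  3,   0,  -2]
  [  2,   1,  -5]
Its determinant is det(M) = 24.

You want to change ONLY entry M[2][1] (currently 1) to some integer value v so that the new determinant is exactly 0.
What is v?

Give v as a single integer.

Answer: 0

Derivation:
det is linear in entry M[2][1]: det = old_det + (v - 1) * C_21
Cofactor C_21 = 24
Want det = 0: 24 + (v - 1) * 24 = 0
  (v - 1) = -24 / 24 = -1
  v = 1 + (-1) = 0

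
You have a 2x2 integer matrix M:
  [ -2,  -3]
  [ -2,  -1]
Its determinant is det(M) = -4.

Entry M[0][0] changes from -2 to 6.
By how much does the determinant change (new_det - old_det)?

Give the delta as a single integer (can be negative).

Answer: -8

Derivation:
Cofactor C_00 = -1
Entry delta = 6 - -2 = 8
Det delta = entry_delta * cofactor = 8 * -1 = -8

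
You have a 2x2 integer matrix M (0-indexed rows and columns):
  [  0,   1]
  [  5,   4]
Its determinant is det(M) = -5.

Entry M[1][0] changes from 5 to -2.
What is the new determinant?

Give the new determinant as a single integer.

det is linear in row 1: changing M[1][0] by delta changes det by delta * cofactor(1,0).
Cofactor C_10 = (-1)^(1+0) * minor(1,0) = -1
Entry delta = -2 - 5 = -7
Det delta = -7 * -1 = 7
New det = -5 + 7 = 2

Answer: 2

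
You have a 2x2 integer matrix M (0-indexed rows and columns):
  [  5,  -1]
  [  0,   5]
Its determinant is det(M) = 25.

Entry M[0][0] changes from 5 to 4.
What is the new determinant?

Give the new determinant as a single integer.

det is linear in row 0: changing M[0][0] by delta changes det by delta * cofactor(0,0).
Cofactor C_00 = (-1)^(0+0) * minor(0,0) = 5
Entry delta = 4 - 5 = -1
Det delta = -1 * 5 = -5
New det = 25 + -5 = 20

Answer: 20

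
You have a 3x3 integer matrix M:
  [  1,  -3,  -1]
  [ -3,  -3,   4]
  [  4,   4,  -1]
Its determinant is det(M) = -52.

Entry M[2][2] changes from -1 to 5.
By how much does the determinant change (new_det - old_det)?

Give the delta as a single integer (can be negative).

Answer: -72

Derivation:
Cofactor C_22 = -12
Entry delta = 5 - -1 = 6
Det delta = entry_delta * cofactor = 6 * -12 = -72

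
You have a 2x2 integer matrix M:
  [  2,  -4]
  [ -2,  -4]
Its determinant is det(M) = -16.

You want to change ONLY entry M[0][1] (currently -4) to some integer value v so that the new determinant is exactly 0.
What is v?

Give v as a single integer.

det is linear in entry M[0][1]: det = old_det + (v - -4) * C_01
Cofactor C_01 = 2
Want det = 0: -16 + (v - -4) * 2 = 0
  (v - -4) = 16 / 2 = 8
  v = -4 + (8) = 4

Answer: 4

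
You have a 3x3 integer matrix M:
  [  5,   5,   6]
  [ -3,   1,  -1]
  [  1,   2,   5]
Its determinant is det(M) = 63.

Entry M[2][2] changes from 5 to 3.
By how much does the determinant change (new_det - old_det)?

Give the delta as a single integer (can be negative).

Answer: -40

Derivation:
Cofactor C_22 = 20
Entry delta = 3 - 5 = -2
Det delta = entry_delta * cofactor = -2 * 20 = -40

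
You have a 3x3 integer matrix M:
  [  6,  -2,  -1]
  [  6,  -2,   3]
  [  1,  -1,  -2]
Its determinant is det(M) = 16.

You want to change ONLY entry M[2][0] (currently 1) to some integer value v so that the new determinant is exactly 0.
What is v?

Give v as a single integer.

det is linear in entry M[2][0]: det = old_det + (v - 1) * C_20
Cofactor C_20 = -8
Want det = 0: 16 + (v - 1) * -8 = 0
  (v - 1) = -16 / -8 = 2
  v = 1 + (2) = 3

Answer: 3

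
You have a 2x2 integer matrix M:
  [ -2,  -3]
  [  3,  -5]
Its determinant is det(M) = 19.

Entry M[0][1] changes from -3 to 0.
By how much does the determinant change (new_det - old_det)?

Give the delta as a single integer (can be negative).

Answer: -9

Derivation:
Cofactor C_01 = -3
Entry delta = 0 - -3 = 3
Det delta = entry_delta * cofactor = 3 * -3 = -9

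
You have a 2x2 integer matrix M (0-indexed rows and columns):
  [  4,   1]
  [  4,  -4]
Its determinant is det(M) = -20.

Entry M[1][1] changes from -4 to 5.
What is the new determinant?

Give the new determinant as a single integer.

Answer: 16

Derivation:
det is linear in row 1: changing M[1][1] by delta changes det by delta * cofactor(1,1).
Cofactor C_11 = (-1)^(1+1) * minor(1,1) = 4
Entry delta = 5 - -4 = 9
Det delta = 9 * 4 = 36
New det = -20 + 36 = 16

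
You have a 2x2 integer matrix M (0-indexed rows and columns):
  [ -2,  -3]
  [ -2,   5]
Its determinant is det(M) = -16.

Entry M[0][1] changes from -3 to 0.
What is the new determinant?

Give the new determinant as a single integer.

Answer: -10

Derivation:
det is linear in row 0: changing M[0][1] by delta changes det by delta * cofactor(0,1).
Cofactor C_01 = (-1)^(0+1) * minor(0,1) = 2
Entry delta = 0 - -3 = 3
Det delta = 3 * 2 = 6
New det = -16 + 6 = -10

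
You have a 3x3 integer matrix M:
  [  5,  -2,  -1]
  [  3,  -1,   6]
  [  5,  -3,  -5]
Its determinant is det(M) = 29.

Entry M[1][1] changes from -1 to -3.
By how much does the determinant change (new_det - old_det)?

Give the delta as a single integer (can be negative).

Cofactor C_11 = -20
Entry delta = -3 - -1 = -2
Det delta = entry_delta * cofactor = -2 * -20 = 40

Answer: 40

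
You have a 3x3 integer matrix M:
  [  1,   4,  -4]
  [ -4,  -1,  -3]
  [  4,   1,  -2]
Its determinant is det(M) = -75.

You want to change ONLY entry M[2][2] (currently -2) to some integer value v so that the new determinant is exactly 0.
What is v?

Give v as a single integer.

Answer: 3

Derivation:
det is linear in entry M[2][2]: det = old_det + (v - -2) * C_22
Cofactor C_22 = 15
Want det = 0: -75 + (v - -2) * 15 = 0
  (v - -2) = 75 / 15 = 5
  v = -2 + (5) = 3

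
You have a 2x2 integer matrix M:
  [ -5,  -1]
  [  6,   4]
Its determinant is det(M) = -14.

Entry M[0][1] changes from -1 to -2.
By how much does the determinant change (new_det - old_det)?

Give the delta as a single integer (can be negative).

Cofactor C_01 = -6
Entry delta = -2 - -1 = -1
Det delta = entry_delta * cofactor = -1 * -6 = 6

Answer: 6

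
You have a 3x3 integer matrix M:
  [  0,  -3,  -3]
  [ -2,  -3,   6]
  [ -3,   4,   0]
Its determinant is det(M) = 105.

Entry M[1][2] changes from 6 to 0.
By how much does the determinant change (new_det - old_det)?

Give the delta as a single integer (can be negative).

Answer: -54

Derivation:
Cofactor C_12 = 9
Entry delta = 0 - 6 = -6
Det delta = entry_delta * cofactor = -6 * 9 = -54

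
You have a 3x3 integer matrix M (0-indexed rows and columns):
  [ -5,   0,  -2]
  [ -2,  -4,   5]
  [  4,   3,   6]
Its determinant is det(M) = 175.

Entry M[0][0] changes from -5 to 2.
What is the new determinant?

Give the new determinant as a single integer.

Answer: -98

Derivation:
det is linear in row 0: changing M[0][0] by delta changes det by delta * cofactor(0,0).
Cofactor C_00 = (-1)^(0+0) * minor(0,0) = -39
Entry delta = 2 - -5 = 7
Det delta = 7 * -39 = -273
New det = 175 + -273 = -98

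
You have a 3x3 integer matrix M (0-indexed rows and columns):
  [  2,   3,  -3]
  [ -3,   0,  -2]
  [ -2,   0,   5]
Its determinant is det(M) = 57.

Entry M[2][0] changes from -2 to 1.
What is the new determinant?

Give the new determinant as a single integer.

Answer: 39

Derivation:
det is linear in row 2: changing M[2][0] by delta changes det by delta * cofactor(2,0).
Cofactor C_20 = (-1)^(2+0) * minor(2,0) = -6
Entry delta = 1 - -2 = 3
Det delta = 3 * -6 = -18
New det = 57 + -18 = 39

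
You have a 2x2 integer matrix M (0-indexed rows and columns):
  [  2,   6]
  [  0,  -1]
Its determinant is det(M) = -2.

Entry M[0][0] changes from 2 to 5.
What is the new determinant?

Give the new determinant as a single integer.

Answer: -5

Derivation:
det is linear in row 0: changing M[0][0] by delta changes det by delta * cofactor(0,0).
Cofactor C_00 = (-1)^(0+0) * minor(0,0) = -1
Entry delta = 5 - 2 = 3
Det delta = 3 * -1 = -3
New det = -2 + -3 = -5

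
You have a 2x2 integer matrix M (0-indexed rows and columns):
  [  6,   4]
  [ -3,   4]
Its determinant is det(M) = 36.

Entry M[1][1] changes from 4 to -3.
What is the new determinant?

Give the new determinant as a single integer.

Answer: -6

Derivation:
det is linear in row 1: changing M[1][1] by delta changes det by delta * cofactor(1,1).
Cofactor C_11 = (-1)^(1+1) * minor(1,1) = 6
Entry delta = -3 - 4 = -7
Det delta = -7 * 6 = -42
New det = 36 + -42 = -6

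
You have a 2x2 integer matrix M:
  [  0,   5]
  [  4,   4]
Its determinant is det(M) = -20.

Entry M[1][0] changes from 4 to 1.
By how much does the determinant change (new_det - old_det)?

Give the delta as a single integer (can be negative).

Cofactor C_10 = -5
Entry delta = 1 - 4 = -3
Det delta = entry_delta * cofactor = -3 * -5 = 15

Answer: 15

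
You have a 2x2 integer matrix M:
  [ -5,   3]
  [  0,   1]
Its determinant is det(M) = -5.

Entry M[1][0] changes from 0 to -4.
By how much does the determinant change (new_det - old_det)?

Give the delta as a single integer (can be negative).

Cofactor C_10 = -3
Entry delta = -4 - 0 = -4
Det delta = entry_delta * cofactor = -4 * -3 = 12

Answer: 12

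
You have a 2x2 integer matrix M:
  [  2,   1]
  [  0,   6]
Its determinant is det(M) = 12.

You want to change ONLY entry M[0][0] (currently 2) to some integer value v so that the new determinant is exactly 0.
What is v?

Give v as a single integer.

det is linear in entry M[0][0]: det = old_det + (v - 2) * C_00
Cofactor C_00 = 6
Want det = 0: 12 + (v - 2) * 6 = 0
  (v - 2) = -12 / 6 = -2
  v = 2 + (-2) = 0

Answer: 0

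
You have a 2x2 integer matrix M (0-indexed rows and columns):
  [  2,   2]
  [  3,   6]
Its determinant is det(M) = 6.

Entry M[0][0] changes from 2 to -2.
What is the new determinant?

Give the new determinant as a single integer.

det is linear in row 0: changing M[0][0] by delta changes det by delta * cofactor(0,0).
Cofactor C_00 = (-1)^(0+0) * minor(0,0) = 6
Entry delta = -2 - 2 = -4
Det delta = -4 * 6 = -24
New det = 6 + -24 = -18

Answer: -18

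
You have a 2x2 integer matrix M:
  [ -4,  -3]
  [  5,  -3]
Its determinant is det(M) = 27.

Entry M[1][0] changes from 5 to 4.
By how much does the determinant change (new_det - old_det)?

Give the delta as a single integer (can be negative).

Cofactor C_10 = 3
Entry delta = 4 - 5 = -1
Det delta = entry_delta * cofactor = -1 * 3 = -3

Answer: -3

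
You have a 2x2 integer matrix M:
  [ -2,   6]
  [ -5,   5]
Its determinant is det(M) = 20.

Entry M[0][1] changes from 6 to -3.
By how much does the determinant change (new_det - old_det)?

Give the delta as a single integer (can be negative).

Cofactor C_01 = 5
Entry delta = -3 - 6 = -9
Det delta = entry_delta * cofactor = -9 * 5 = -45

Answer: -45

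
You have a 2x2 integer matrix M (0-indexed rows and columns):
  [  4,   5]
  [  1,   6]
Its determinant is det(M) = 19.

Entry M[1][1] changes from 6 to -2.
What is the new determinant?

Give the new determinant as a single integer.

Answer: -13

Derivation:
det is linear in row 1: changing M[1][1] by delta changes det by delta * cofactor(1,1).
Cofactor C_11 = (-1)^(1+1) * minor(1,1) = 4
Entry delta = -2 - 6 = -8
Det delta = -8 * 4 = -32
New det = 19 + -32 = -13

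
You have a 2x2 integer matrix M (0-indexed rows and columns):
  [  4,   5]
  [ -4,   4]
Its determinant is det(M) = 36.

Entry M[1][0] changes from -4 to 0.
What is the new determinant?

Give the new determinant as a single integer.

det is linear in row 1: changing M[1][0] by delta changes det by delta * cofactor(1,0).
Cofactor C_10 = (-1)^(1+0) * minor(1,0) = -5
Entry delta = 0 - -4 = 4
Det delta = 4 * -5 = -20
New det = 36 + -20 = 16

Answer: 16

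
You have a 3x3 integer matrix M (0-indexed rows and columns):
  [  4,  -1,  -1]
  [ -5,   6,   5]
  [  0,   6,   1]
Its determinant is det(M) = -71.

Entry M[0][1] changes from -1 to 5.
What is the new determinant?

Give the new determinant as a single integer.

Answer: -41

Derivation:
det is linear in row 0: changing M[0][1] by delta changes det by delta * cofactor(0,1).
Cofactor C_01 = (-1)^(0+1) * minor(0,1) = 5
Entry delta = 5 - -1 = 6
Det delta = 6 * 5 = 30
New det = -71 + 30 = -41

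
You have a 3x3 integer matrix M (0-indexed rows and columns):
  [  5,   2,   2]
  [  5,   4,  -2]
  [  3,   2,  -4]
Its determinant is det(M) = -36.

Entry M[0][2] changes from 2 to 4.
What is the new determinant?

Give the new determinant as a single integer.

det is linear in row 0: changing M[0][2] by delta changes det by delta * cofactor(0,2).
Cofactor C_02 = (-1)^(0+2) * minor(0,2) = -2
Entry delta = 4 - 2 = 2
Det delta = 2 * -2 = -4
New det = -36 + -4 = -40

Answer: -40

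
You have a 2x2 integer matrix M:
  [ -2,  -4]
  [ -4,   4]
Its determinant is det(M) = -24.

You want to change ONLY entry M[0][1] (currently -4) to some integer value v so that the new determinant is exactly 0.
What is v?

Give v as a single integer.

det is linear in entry M[0][1]: det = old_det + (v - -4) * C_01
Cofactor C_01 = 4
Want det = 0: -24 + (v - -4) * 4 = 0
  (v - -4) = 24 / 4 = 6
  v = -4 + (6) = 2

Answer: 2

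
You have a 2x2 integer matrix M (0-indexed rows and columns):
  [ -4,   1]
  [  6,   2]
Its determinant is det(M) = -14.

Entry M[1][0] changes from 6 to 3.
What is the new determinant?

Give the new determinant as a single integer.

Answer: -11

Derivation:
det is linear in row 1: changing M[1][0] by delta changes det by delta * cofactor(1,0).
Cofactor C_10 = (-1)^(1+0) * minor(1,0) = -1
Entry delta = 3 - 6 = -3
Det delta = -3 * -1 = 3
New det = -14 + 3 = -11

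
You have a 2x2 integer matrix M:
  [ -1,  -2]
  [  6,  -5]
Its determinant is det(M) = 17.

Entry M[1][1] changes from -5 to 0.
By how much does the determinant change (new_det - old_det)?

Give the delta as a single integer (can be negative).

Answer: -5

Derivation:
Cofactor C_11 = -1
Entry delta = 0 - -5 = 5
Det delta = entry_delta * cofactor = 5 * -1 = -5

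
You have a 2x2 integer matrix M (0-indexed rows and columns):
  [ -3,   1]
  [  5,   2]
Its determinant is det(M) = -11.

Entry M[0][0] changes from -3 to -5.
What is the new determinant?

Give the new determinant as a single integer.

det is linear in row 0: changing M[0][0] by delta changes det by delta * cofactor(0,0).
Cofactor C_00 = (-1)^(0+0) * minor(0,0) = 2
Entry delta = -5 - -3 = -2
Det delta = -2 * 2 = -4
New det = -11 + -4 = -15

Answer: -15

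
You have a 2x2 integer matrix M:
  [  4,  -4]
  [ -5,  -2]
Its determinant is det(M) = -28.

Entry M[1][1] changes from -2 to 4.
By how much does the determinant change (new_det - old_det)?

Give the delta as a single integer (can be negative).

Cofactor C_11 = 4
Entry delta = 4 - -2 = 6
Det delta = entry_delta * cofactor = 6 * 4 = 24

Answer: 24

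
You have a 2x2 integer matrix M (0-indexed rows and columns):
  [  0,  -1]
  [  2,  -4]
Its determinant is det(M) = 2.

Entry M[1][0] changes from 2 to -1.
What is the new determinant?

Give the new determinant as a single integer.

Answer: -1

Derivation:
det is linear in row 1: changing M[1][0] by delta changes det by delta * cofactor(1,0).
Cofactor C_10 = (-1)^(1+0) * minor(1,0) = 1
Entry delta = -1 - 2 = -3
Det delta = -3 * 1 = -3
New det = 2 + -3 = -1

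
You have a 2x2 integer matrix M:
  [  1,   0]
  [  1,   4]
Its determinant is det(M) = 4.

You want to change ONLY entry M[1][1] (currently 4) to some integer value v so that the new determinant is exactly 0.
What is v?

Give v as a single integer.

Answer: 0

Derivation:
det is linear in entry M[1][1]: det = old_det + (v - 4) * C_11
Cofactor C_11 = 1
Want det = 0: 4 + (v - 4) * 1 = 0
  (v - 4) = -4 / 1 = -4
  v = 4 + (-4) = 0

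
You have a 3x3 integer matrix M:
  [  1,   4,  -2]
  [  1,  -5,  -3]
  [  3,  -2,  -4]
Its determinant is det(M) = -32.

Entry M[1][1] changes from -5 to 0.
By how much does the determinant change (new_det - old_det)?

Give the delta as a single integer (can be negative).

Answer: 10

Derivation:
Cofactor C_11 = 2
Entry delta = 0 - -5 = 5
Det delta = entry_delta * cofactor = 5 * 2 = 10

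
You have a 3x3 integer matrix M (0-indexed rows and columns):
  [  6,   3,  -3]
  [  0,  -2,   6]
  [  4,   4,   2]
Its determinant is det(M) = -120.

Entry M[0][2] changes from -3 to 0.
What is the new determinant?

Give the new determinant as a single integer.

det is linear in row 0: changing M[0][2] by delta changes det by delta * cofactor(0,2).
Cofactor C_02 = (-1)^(0+2) * minor(0,2) = 8
Entry delta = 0 - -3 = 3
Det delta = 3 * 8 = 24
New det = -120 + 24 = -96

Answer: -96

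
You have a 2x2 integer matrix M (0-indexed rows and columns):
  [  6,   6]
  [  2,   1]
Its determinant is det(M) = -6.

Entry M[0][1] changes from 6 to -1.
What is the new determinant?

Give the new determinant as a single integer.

det is linear in row 0: changing M[0][1] by delta changes det by delta * cofactor(0,1).
Cofactor C_01 = (-1)^(0+1) * minor(0,1) = -2
Entry delta = -1 - 6 = -7
Det delta = -7 * -2 = 14
New det = -6 + 14 = 8

Answer: 8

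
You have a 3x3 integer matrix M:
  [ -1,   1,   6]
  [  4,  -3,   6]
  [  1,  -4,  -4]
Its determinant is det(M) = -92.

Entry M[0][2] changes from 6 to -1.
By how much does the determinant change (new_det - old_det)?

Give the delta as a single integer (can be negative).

Cofactor C_02 = -13
Entry delta = -1 - 6 = -7
Det delta = entry_delta * cofactor = -7 * -13 = 91

Answer: 91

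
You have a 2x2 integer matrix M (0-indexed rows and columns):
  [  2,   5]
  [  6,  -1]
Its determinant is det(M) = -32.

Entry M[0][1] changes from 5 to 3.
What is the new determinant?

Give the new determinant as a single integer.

det is linear in row 0: changing M[0][1] by delta changes det by delta * cofactor(0,1).
Cofactor C_01 = (-1)^(0+1) * minor(0,1) = -6
Entry delta = 3 - 5 = -2
Det delta = -2 * -6 = 12
New det = -32 + 12 = -20

Answer: -20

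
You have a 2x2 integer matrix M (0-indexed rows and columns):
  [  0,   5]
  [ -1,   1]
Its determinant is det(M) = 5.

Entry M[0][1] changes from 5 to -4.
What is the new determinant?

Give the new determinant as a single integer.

Answer: -4

Derivation:
det is linear in row 0: changing M[0][1] by delta changes det by delta * cofactor(0,1).
Cofactor C_01 = (-1)^(0+1) * minor(0,1) = 1
Entry delta = -4 - 5 = -9
Det delta = -9 * 1 = -9
New det = 5 + -9 = -4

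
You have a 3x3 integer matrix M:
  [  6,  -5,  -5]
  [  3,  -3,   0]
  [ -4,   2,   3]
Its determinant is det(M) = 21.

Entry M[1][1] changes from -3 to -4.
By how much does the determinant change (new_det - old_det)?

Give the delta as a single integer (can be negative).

Cofactor C_11 = -2
Entry delta = -4 - -3 = -1
Det delta = entry_delta * cofactor = -1 * -2 = 2

Answer: 2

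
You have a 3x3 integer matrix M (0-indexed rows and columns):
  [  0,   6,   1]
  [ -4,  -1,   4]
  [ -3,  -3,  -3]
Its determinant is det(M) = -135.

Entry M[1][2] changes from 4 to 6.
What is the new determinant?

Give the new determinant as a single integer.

Answer: -171

Derivation:
det is linear in row 1: changing M[1][2] by delta changes det by delta * cofactor(1,2).
Cofactor C_12 = (-1)^(1+2) * minor(1,2) = -18
Entry delta = 6 - 4 = 2
Det delta = 2 * -18 = -36
New det = -135 + -36 = -171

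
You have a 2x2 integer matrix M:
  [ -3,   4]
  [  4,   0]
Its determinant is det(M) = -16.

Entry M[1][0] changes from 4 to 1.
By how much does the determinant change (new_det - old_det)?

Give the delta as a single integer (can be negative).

Cofactor C_10 = -4
Entry delta = 1 - 4 = -3
Det delta = entry_delta * cofactor = -3 * -4 = 12

Answer: 12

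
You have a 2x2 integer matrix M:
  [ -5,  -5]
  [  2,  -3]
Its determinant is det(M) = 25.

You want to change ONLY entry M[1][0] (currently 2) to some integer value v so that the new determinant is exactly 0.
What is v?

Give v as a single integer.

Answer: -3

Derivation:
det is linear in entry M[1][0]: det = old_det + (v - 2) * C_10
Cofactor C_10 = 5
Want det = 0: 25 + (v - 2) * 5 = 0
  (v - 2) = -25 / 5 = -5
  v = 2 + (-5) = -3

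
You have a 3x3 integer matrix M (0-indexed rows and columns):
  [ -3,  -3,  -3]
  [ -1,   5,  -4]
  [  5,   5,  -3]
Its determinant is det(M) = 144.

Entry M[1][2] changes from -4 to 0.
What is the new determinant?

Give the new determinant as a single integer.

det is linear in row 1: changing M[1][2] by delta changes det by delta * cofactor(1,2).
Cofactor C_12 = (-1)^(1+2) * minor(1,2) = 0
Entry delta = 0 - -4 = 4
Det delta = 4 * 0 = 0
New det = 144 + 0 = 144

Answer: 144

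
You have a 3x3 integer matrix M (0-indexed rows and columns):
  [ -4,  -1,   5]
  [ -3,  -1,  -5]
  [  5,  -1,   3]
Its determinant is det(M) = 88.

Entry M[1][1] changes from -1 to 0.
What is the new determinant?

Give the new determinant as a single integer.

Answer: 51

Derivation:
det is linear in row 1: changing M[1][1] by delta changes det by delta * cofactor(1,1).
Cofactor C_11 = (-1)^(1+1) * minor(1,1) = -37
Entry delta = 0 - -1 = 1
Det delta = 1 * -37 = -37
New det = 88 + -37 = 51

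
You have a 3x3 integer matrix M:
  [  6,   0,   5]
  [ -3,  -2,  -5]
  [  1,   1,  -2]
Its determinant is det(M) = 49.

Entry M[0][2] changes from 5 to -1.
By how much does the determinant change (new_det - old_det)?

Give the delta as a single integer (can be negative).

Answer: 6

Derivation:
Cofactor C_02 = -1
Entry delta = -1 - 5 = -6
Det delta = entry_delta * cofactor = -6 * -1 = 6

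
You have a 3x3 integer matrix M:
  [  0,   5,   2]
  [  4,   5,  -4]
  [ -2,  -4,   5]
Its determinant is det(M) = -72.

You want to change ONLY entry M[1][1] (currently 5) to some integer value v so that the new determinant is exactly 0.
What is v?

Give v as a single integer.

Answer: 23

Derivation:
det is linear in entry M[1][1]: det = old_det + (v - 5) * C_11
Cofactor C_11 = 4
Want det = 0: -72 + (v - 5) * 4 = 0
  (v - 5) = 72 / 4 = 18
  v = 5 + (18) = 23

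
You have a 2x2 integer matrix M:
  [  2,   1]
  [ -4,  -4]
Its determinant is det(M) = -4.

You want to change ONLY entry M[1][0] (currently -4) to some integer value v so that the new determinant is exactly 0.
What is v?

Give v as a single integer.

det is linear in entry M[1][0]: det = old_det + (v - -4) * C_10
Cofactor C_10 = -1
Want det = 0: -4 + (v - -4) * -1 = 0
  (v - -4) = 4 / -1 = -4
  v = -4 + (-4) = -8

Answer: -8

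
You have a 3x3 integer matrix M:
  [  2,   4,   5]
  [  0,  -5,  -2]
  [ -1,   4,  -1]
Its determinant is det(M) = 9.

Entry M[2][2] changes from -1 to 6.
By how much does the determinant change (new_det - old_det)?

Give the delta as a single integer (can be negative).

Answer: -70

Derivation:
Cofactor C_22 = -10
Entry delta = 6 - -1 = 7
Det delta = entry_delta * cofactor = 7 * -10 = -70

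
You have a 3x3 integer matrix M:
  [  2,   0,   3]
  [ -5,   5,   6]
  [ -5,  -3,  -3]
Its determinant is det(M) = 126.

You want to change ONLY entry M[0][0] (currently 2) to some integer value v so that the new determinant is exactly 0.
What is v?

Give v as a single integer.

Answer: -40

Derivation:
det is linear in entry M[0][0]: det = old_det + (v - 2) * C_00
Cofactor C_00 = 3
Want det = 0: 126 + (v - 2) * 3 = 0
  (v - 2) = -126 / 3 = -42
  v = 2 + (-42) = -40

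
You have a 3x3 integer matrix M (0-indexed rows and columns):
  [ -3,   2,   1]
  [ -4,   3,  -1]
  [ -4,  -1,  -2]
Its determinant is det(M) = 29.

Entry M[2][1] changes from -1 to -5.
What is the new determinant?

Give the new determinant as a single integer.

Answer: 57

Derivation:
det is linear in row 2: changing M[2][1] by delta changes det by delta * cofactor(2,1).
Cofactor C_21 = (-1)^(2+1) * minor(2,1) = -7
Entry delta = -5 - -1 = -4
Det delta = -4 * -7 = 28
New det = 29 + 28 = 57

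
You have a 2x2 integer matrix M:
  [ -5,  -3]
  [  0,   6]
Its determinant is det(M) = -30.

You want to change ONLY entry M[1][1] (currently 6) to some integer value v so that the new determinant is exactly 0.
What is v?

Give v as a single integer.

Answer: 0

Derivation:
det is linear in entry M[1][1]: det = old_det + (v - 6) * C_11
Cofactor C_11 = -5
Want det = 0: -30 + (v - 6) * -5 = 0
  (v - 6) = 30 / -5 = -6
  v = 6 + (-6) = 0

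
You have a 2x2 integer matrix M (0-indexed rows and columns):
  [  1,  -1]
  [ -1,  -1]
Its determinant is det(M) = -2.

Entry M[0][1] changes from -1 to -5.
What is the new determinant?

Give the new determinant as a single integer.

det is linear in row 0: changing M[0][1] by delta changes det by delta * cofactor(0,1).
Cofactor C_01 = (-1)^(0+1) * minor(0,1) = 1
Entry delta = -5 - -1 = -4
Det delta = -4 * 1 = -4
New det = -2 + -4 = -6

Answer: -6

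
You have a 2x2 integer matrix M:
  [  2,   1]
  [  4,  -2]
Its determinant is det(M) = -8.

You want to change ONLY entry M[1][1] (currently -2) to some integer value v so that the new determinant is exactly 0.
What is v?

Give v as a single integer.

Answer: 2

Derivation:
det is linear in entry M[1][1]: det = old_det + (v - -2) * C_11
Cofactor C_11 = 2
Want det = 0: -8 + (v - -2) * 2 = 0
  (v - -2) = 8 / 2 = 4
  v = -2 + (4) = 2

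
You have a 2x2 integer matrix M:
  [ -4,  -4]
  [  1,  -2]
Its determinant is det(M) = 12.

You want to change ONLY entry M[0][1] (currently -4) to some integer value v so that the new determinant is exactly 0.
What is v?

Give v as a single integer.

det is linear in entry M[0][1]: det = old_det + (v - -4) * C_01
Cofactor C_01 = -1
Want det = 0: 12 + (v - -4) * -1 = 0
  (v - -4) = -12 / -1 = 12
  v = -4 + (12) = 8

Answer: 8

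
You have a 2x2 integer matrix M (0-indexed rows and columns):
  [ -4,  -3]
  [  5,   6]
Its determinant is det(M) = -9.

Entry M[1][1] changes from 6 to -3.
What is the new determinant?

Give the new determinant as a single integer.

Answer: 27

Derivation:
det is linear in row 1: changing M[1][1] by delta changes det by delta * cofactor(1,1).
Cofactor C_11 = (-1)^(1+1) * minor(1,1) = -4
Entry delta = -3 - 6 = -9
Det delta = -9 * -4 = 36
New det = -9 + 36 = 27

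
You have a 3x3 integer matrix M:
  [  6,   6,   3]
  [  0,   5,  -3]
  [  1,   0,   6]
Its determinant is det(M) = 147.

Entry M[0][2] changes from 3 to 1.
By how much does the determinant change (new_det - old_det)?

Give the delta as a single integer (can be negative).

Answer: 10

Derivation:
Cofactor C_02 = -5
Entry delta = 1 - 3 = -2
Det delta = entry_delta * cofactor = -2 * -5 = 10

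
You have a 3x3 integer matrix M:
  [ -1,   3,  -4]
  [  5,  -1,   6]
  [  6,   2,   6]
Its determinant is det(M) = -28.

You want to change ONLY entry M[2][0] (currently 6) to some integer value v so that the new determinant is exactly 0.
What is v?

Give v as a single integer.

Answer: 8

Derivation:
det is linear in entry M[2][0]: det = old_det + (v - 6) * C_20
Cofactor C_20 = 14
Want det = 0: -28 + (v - 6) * 14 = 0
  (v - 6) = 28 / 14 = 2
  v = 6 + (2) = 8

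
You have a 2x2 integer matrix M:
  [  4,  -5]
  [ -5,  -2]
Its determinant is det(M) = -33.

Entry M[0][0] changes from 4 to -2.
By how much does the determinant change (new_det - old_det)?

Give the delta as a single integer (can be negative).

Answer: 12

Derivation:
Cofactor C_00 = -2
Entry delta = -2 - 4 = -6
Det delta = entry_delta * cofactor = -6 * -2 = 12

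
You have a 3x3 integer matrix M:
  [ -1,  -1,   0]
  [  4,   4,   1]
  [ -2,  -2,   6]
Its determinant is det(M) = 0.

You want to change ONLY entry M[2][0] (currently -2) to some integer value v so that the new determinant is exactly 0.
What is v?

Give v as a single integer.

det is linear in entry M[2][0]: det = old_det + (v - -2) * C_20
Cofactor C_20 = -1
Want det = 0: 0 + (v - -2) * -1 = 0
  (v - -2) = 0 / -1 = 0
  v = -2 + (0) = -2

Answer: -2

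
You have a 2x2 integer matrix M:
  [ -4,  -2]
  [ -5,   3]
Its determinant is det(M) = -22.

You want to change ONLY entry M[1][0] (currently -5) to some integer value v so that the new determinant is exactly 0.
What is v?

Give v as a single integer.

det is linear in entry M[1][0]: det = old_det + (v - -5) * C_10
Cofactor C_10 = 2
Want det = 0: -22 + (v - -5) * 2 = 0
  (v - -5) = 22 / 2 = 11
  v = -5 + (11) = 6

Answer: 6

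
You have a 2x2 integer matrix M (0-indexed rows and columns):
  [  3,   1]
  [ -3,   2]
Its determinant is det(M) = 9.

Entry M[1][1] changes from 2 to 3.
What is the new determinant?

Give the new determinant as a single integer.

det is linear in row 1: changing M[1][1] by delta changes det by delta * cofactor(1,1).
Cofactor C_11 = (-1)^(1+1) * minor(1,1) = 3
Entry delta = 3 - 2 = 1
Det delta = 1 * 3 = 3
New det = 9 + 3 = 12

Answer: 12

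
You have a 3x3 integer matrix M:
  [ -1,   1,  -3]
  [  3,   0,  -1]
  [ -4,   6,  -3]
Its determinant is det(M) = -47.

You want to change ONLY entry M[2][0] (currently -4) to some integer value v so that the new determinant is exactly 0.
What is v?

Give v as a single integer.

Answer: -51

Derivation:
det is linear in entry M[2][0]: det = old_det + (v - -4) * C_20
Cofactor C_20 = -1
Want det = 0: -47 + (v - -4) * -1 = 0
  (v - -4) = 47 / -1 = -47
  v = -4 + (-47) = -51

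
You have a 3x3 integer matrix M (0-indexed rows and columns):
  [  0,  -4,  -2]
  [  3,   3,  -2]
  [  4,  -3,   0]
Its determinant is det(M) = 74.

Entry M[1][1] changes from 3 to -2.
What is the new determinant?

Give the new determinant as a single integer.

det is linear in row 1: changing M[1][1] by delta changes det by delta * cofactor(1,1).
Cofactor C_11 = (-1)^(1+1) * minor(1,1) = 8
Entry delta = -2 - 3 = -5
Det delta = -5 * 8 = -40
New det = 74 + -40 = 34

Answer: 34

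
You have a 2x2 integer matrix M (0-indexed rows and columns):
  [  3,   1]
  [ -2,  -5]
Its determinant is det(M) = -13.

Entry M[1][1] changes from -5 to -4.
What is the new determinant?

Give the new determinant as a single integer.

det is linear in row 1: changing M[1][1] by delta changes det by delta * cofactor(1,1).
Cofactor C_11 = (-1)^(1+1) * minor(1,1) = 3
Entry delta = -4 - -5 = 1
Det delta = 1 * 3 = 3
New det = -13 + 3 = -10

Answer: -10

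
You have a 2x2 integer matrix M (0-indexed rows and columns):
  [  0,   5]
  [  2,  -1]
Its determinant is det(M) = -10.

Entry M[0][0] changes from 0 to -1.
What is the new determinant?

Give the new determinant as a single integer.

Answer: -9

Derivation:
det is linear in row 0: changing M[0][0] by delta changes det by delta * cofactor(0,0).
Cofactor C_00 = (-1)^(0+0) * minor(0,0) = -1
Entry delta = -1 - 0 = -1
Det delta = -1 * -1 = 1
New det = -10 + 1 = -9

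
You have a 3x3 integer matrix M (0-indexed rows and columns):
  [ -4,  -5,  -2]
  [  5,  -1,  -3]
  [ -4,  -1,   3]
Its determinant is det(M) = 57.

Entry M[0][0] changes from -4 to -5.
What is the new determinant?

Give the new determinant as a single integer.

Answer: 63

Derivation:
det is linear in row 0: changing M[0][0] by delta changes det by delta * cofactor(0,0).
Cofactor C_00 = (-1)^(0+0) * minor(0,0) = -6
Entry delta = -5 - -4 = -1
Det delta = -1 * -6 = 6
New det = 57 + 6 = 63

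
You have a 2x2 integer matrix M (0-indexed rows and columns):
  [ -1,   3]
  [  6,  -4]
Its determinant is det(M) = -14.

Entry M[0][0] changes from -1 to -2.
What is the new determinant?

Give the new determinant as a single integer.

det is linear in row 0: changing M[0][0] by delta changes det by delta * cofactor(0,0).
Cofactor C_00 = (-1)^(0+0) * minor(0,0) = -4
Entry delta = -2 - -1 = -1
Det delta = -1 * -4 = 4
New det = -14 + 4 = -10

Answer: -10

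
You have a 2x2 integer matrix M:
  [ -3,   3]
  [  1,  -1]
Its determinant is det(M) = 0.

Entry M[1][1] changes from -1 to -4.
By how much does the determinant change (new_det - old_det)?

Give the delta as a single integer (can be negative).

Answer: 9

Derivation:
Cofactor C_11 = -3
Entry delta = -4 - -1 = -3
Det delta = entry_delta * cofactor = -3 * -3 = 9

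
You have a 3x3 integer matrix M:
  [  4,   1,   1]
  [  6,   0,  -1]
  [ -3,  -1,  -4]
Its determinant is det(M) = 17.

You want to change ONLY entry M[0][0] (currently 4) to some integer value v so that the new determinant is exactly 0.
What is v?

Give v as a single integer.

det is linear in entry M[0][0]: det = old_det + (v - 4) * C_00
Cofactor C_00 = -1
Want det = 0: 17 + (v - 4) * -1 = 0
  (v - 4) = -17 / -1 = 17
  v = 4 + (17) = 21

Answer: 21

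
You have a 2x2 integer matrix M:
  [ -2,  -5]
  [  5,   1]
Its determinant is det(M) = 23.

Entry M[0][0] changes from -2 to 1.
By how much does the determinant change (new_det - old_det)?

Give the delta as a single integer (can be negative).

Cofactor C_00 = 1
Entry delta = 1 - -2 = 3
Det delta = entry_delta * cofactor = 3 * 1 = 3

Answer: 3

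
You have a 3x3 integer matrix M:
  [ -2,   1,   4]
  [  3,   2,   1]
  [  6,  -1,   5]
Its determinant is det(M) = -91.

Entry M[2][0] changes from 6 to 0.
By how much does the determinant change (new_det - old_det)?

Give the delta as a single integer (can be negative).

Cofactor C_20 = -7
Entry delta = 0 - 6 = -6
Det delta = entry_delta * cofactor = -6 * -7 = 42

Answer: 42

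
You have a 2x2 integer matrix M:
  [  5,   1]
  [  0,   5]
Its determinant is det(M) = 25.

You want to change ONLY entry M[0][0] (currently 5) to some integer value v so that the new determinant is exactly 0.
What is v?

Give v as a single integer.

det is linear in entry M[0][0]: det = old_det + (v - 5) * C_00
Cofactor C_00 = 5
Want det = 0: 25 + (v - 5) * 5 = 0
  (v - 5) = -25 / 5 = -5
  v = 5 + (-5) = 0

Answer: 0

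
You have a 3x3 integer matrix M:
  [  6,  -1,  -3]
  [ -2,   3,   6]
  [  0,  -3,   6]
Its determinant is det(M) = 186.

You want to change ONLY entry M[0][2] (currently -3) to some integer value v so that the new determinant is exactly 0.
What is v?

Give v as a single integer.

det is linear in entry M[0][2]: det = old_det + (v - -3) * C_02
Cofactor C_02 = 6
Want det = 0: 186 + (v - -3) * 6 = 0
  (v - -3) = -186 / 6 = -31
  v = -3 + (-31) = -34

Answer: -34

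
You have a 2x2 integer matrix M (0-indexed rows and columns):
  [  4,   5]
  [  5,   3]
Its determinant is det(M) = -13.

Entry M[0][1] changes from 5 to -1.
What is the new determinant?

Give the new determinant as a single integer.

Answer: 17

Derivation:
det is linear in row 0: changing M[0][1] by delta changes det by delta * cofactor(0,1).
Cofactor C_01 = (-1)^(0+1) * minor(0,1) = -5
Entry delta = -1 - 5 = -6
Det delta = -6 * -5 = 30
New det = -13 + 30 = 17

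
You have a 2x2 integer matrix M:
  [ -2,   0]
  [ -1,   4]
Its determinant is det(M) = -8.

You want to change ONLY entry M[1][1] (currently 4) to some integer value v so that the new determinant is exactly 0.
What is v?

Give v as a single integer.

det is linear in entry M[1][1]: det = old_det + (v - 4) * C_11
Cofactor C_11 = -2
Want det = 0: -8 + (v - 4) * -2 = 0
  (v - 4) = 8 / -2 = -4
  v = 4 + (-4) = 0

Answer: 0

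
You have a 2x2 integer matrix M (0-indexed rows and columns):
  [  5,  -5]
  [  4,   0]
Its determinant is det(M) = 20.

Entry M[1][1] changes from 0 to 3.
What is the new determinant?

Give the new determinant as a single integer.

det is linear in row 1: changing M[1][1] by delta changes det by delta * cofactor(1,1).
Cofactor C_11 = (-1)^(1+1) * minor(1,1) = 5
Entry delta = 3 - 0 = 3
Det delta = 3 * 5 = 15
New det = 20 + 15 = 35

Answer: 35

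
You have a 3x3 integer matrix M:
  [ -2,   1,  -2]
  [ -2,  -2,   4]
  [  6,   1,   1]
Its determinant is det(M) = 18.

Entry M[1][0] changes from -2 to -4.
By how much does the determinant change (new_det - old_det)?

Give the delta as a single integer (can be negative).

Cofactor C_10 = -3
Entry delta = -4 - -2 = -2
Det delta = entry_delta * cofactor = -2 * -3 = 6

Answer: 6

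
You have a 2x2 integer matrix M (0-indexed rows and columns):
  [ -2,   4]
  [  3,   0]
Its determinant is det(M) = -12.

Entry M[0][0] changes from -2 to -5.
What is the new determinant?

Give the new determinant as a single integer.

Answer: -12

Derivation:
det is linear in row 0: changing M[0][0] by delta changes det by delta * cofactor(0,0).
Cofactor C_00 = (-1)^(0+0) * minor(0,0) = 0
Entry delta = -5 - -2 = -3
Det delta = -3 * 0 = 0
New det = -12 + 0 = -12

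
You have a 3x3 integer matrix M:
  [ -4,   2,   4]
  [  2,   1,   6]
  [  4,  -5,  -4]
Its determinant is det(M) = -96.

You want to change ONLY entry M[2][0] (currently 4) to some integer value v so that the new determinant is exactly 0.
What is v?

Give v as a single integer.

Answer: 16

Derivation:
det is linear in entry M[2][0]: det = old_det + (v - 4) * C_20
Cofactor C_20 = 8
Want det = 0: -96 + (v - 4) * 8 = 0
  (v - 4) = 96 / 8 = 12
  v = 4 + (12) = 16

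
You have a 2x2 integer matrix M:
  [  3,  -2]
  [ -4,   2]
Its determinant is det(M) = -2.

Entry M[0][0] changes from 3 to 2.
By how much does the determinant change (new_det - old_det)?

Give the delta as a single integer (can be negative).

Cofactor C_00 = 2
Entry delta = 2 - 3 = -1
Det delta = entry_delta * cofactor = -1 * 2 = -2

Answer: -2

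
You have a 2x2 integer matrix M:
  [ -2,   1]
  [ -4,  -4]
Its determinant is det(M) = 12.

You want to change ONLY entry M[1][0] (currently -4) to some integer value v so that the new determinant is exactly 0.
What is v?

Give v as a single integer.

det is linear in entry M[1][0]: det = old_det + (v - -4) * C_10
Cofactor C_10 = -1
Want det = 0: 12 + (v - -4) * -1 = 0
  (v - -4) = -12 / -1 = 12
  v = -4 + (12) = 8

Answer: 8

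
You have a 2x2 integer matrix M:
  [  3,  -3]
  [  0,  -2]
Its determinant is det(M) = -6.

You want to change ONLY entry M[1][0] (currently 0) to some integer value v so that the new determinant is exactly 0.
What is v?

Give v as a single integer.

det is linear in entry M[1][0]: det = old_det + (v - 0) * C_10
Cofactor C_10 = 3
Want det = 0: -6 + (v - 0) * 3 = 0
  (v - 0) = 6 / 3 = 2
  v = 0 + (2) = 2

Answer: 2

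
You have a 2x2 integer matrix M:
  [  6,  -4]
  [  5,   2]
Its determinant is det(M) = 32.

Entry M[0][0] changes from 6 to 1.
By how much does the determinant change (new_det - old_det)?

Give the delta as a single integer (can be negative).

Cofactor C_00 = 2
Entry delta = 1 - 6 = -5
Det delta = entry_delta * cofactor = -5 * 2 = -10

Answer: -10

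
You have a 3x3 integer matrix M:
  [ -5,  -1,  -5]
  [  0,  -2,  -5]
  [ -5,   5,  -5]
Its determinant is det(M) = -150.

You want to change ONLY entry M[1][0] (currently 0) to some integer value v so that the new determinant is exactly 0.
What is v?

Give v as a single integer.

det is linear in entry M[1][0]: det = old_det + (v - 0) * C_10
Cofactor C_10 = -30
Want det = 0: -150 + (v - 0) * -30 = 0
  (v - 0) = 150 / -30 = -5
  v = 0 + (-5) = -5

Answer: -5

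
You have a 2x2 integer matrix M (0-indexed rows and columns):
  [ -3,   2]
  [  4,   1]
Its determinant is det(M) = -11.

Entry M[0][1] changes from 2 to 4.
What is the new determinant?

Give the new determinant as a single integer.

det is linear in row 0: changing M[0][1] by delta changes det by delta * cofactor(0,1).
Cofactor C_01 = (-1)^(0+1) * minor(0,1) = -4
Entry delta = 4 - 2 = 2
Det delta = 2 * -4 = -8
New det = -11 + -8 = -19

Answer: -19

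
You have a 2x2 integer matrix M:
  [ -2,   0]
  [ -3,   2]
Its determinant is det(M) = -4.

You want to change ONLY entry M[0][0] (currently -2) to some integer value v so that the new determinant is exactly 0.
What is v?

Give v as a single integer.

det is linear in entry M[0][0]: det = old_det + (v - -2) * C_00
Cofactor C_00 = 2
Want det = 0: -4 + (v - -2) * 2 = 0
  (v - -2) = 4 / 2 = 2
  v = -2 + (2) = 0

Answer: 0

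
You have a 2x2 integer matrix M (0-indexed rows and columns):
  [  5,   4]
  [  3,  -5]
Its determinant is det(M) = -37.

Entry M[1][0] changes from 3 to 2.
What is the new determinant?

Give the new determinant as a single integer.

Answer: -33

Derivation:
det is linear in row 1: changing M[1][0] by delta changes det by delta * cofactor(1,0).
Cofactor C_10 = (-1)^(1+0) * minor(1,0) = -4
Entry delta = 2 - 3 = -1
Det delta = -1 * -4 = 4
New det = -37 + 4 = -33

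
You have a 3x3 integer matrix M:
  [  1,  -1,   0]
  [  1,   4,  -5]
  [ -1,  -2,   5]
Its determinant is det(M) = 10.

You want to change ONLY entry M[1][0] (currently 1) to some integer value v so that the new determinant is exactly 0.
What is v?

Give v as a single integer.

det is linear in entry M[1][0]: det = old_det + (v - 1) * C_10
Cofactor C_10 = 5
Want det = 0: 10 + (v - 1) * 5 = 0
  (v - 1) = -10 / 5 = -2
  v = 1 + (-2) = -1

Answer: -1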